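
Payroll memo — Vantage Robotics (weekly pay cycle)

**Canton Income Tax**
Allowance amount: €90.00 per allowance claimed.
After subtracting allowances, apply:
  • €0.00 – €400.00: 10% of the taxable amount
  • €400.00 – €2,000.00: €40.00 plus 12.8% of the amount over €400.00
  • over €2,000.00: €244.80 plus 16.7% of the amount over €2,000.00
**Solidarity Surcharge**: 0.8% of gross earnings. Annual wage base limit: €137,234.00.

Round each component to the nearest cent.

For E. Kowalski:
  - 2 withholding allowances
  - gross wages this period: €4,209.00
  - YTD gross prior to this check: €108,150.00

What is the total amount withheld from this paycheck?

€617.31

Canton Income Tax: taxable = €4,209.00 − 2×€90.00 = €4,029.00
  €244.80 + 16.7% × (€4,029.00 − €2,000.00) = €244.80 + 16.7% × €2,029.00 = €583.64
Solidarity Surcharge: 0.8% × €4,209.00 = €33.67
Total: €583.64 + €33.67 = €617.31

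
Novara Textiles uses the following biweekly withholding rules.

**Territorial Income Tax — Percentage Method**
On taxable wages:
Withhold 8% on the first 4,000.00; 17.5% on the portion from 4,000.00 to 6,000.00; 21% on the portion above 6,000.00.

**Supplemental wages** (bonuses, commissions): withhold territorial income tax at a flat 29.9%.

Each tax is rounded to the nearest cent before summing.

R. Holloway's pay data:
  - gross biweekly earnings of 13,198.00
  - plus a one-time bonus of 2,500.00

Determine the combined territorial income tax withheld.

2,929.08

Territorial Income Tax: taxable = 13,198.00
  670.00 + 21% × (13,198.00 − 6,000.00) = 670.00 + 21% × 7,198.00 = 2,181.58
Supplemental (29.9% flat on bonus): 29.9% × 2,500.00 = 747.50
Total territorial income tax: 2,181.58 + 747.50 = 2,929.08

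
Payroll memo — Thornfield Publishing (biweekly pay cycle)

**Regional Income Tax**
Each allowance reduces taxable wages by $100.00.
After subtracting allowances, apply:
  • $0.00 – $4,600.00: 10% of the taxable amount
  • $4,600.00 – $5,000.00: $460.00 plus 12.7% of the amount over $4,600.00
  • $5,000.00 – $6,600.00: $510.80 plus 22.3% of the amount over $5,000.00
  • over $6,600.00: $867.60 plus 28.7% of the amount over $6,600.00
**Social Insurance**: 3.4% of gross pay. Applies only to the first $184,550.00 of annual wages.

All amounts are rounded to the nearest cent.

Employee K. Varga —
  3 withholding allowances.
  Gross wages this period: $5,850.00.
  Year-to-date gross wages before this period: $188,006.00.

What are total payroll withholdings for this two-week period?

$633.45

Regional Income Tax: taxable = $5,850.00 − 3×$100.00 = $5,550.00
  $510.80 + 22.3% × ($5,550.00 − $5,000.00) = $510.80 + 22.3% × $550.00 = $633.45
Social Insurance: YTD $188,006.00 ≥ cap $184,550.00 → $0.00
Total: $633.45 + $0.00 = $633.45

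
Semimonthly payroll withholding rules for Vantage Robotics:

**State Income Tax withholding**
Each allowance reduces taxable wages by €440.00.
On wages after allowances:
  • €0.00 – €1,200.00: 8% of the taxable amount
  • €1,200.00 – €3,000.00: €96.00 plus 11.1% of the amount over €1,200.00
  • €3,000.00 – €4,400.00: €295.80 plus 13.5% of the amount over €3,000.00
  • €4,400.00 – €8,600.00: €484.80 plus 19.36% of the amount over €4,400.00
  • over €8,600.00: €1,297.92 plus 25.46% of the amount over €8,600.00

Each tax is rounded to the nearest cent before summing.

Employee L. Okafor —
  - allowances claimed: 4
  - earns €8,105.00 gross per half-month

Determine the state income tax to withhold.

State Income Tax: taxable = €8,105.00 − 4×€440.00 = €6,345.00
  €484.80 + 19.36% × (€6,345.00 − €4,400.00) = €484.80 + 19.36% × €1,945.00 = €861.35

€861.35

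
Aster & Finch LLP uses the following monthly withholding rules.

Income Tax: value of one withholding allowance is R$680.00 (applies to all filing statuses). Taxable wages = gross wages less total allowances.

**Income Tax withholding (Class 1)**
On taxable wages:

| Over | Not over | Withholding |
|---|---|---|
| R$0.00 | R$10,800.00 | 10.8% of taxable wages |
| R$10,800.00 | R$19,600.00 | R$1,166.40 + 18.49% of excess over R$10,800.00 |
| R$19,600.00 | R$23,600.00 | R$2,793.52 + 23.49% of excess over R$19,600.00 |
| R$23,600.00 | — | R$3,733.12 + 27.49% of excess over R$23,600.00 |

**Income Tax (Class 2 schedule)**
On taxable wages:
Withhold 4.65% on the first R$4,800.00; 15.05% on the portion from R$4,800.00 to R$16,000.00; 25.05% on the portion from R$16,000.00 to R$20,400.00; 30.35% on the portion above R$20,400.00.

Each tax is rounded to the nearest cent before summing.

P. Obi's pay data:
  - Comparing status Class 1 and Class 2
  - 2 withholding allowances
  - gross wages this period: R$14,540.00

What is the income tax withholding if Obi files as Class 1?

Income Tax (Class 1): taxable = R$14,540.00 − 2×R$680.00 = R$13,180.00
  R$1,166.40 + 18.49% × (R$13,180.00 − R$10,800.00) = R$1,166.40 + 18.49% × R$2,380.00 = R$1,606.46

R$1,606.46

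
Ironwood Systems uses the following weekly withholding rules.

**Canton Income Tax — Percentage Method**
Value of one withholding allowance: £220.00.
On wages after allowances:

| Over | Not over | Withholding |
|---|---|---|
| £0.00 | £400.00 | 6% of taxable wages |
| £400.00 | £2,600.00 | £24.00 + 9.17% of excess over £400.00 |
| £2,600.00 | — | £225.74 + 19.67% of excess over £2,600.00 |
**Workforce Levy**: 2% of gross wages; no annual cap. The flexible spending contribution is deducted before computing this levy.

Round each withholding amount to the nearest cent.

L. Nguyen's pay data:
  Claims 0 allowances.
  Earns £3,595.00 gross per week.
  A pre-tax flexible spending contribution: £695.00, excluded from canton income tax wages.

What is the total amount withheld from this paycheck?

£342.75

Canton Income Tax: taxable = £3,595.00 − £695.00 = £2,900.00
  £225.74 + 19.67% × (£2,900.00 − £2,600.00) = £225.74 + 19.67% × £300.00 = £284.75
Workforce Levy: 2% × £2,900.00 = £58.00
Total: £284.75 + £58.00 = £342.75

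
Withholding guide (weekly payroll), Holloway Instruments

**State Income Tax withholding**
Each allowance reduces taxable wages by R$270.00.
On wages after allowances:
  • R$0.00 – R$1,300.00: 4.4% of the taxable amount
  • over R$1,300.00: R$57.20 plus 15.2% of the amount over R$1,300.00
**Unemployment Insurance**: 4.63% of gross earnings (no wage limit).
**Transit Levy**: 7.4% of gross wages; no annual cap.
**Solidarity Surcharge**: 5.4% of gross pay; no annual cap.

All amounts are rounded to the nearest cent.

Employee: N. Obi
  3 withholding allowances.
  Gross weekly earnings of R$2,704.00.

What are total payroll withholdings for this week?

State Income Tax: taxable = R$2,704.00 − 3×R$270.00 = R$1,894.00
  R$57.20 + 15.2% × (R$1,894.00 − R$1,300.00) = R$57.20 + 15.2% × R$594.00 = R$147.49
Unemployment Insurance: 4.63% × R$2,704.00 = R$125.20
Transit Levy: 7.4% × R$2,704.00 = R$200.10
Solidarity Surcharge: 5.4% × R$2,704.00 = R$146.02
Total: R$147.49 + R$125.20 + R$200.10 + R$146.02 = R$618.81

R$618.81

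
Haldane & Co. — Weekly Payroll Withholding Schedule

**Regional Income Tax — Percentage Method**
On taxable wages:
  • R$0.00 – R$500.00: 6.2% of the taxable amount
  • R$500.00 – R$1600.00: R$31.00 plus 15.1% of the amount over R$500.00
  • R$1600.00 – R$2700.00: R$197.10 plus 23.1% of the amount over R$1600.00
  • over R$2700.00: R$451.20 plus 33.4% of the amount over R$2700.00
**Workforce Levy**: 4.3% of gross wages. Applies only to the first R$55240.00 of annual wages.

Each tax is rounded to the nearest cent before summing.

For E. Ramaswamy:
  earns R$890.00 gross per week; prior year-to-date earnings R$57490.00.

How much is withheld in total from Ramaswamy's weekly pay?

Regional Income Tax: taxable = R$890.00
  R$31.00 + 15.1% × (R$890.00 − R$500.00) = R$31.00 + 15.1% × R$390.00 = R$89.89
Workforce Levy: YTD R$57490.00 ≥ cap R$55240.00 → R$0.00
Total: R$89.89 + R$0.00 = R$89.89

R$89.89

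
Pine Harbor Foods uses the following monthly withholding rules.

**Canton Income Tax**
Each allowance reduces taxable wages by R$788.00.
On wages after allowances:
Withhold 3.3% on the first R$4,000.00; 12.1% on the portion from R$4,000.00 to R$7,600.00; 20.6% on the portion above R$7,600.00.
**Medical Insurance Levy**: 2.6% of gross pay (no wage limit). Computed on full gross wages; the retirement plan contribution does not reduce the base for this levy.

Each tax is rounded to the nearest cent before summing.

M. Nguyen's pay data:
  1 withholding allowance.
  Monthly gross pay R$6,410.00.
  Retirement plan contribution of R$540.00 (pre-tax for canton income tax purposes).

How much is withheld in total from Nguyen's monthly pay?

Canton Income Tax: taxable = R$6,410.00 − R$540.00 − 1×R$788.00 = R$5,082.00
  R$132.00 + 12.1% × (R$5,082.00 − R$4,000.00) = R$132.00 + 12.1% × R$1,082.00 = R$262.92
Medical Insurance Levy: 2.6% × R$6,410.00 = R$166.66
Total: R$262.92 + R$166.66 = R$429.58

R$429.58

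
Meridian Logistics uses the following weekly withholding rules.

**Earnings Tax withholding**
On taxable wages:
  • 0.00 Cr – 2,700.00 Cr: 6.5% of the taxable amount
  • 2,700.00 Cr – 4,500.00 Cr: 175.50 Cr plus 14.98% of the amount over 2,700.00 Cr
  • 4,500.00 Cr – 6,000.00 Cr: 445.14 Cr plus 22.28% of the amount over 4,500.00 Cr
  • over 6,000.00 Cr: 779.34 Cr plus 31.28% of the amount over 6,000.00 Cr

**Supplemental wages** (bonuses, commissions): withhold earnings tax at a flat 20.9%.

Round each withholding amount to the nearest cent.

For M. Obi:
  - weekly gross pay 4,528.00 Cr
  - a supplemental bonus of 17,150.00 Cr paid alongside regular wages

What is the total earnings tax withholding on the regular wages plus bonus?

Earnings Tax: taxable = 4,528.00 Cr
  445.14 Cr + 22.28% × (4,528.00 Cr − 4,500.00 Cr) = 445.14 Cr + 22.28% × 28.00 Cr = 451.38 Cr
Supplemental (20.9% flat on bonus): 20.9% × 17,150.00 Cr = 3,584.35 Cr
Total earnings tax: 451.38 Cr + 3,584.35 Cr = 4,035.73 Cr

4,035.73 Cr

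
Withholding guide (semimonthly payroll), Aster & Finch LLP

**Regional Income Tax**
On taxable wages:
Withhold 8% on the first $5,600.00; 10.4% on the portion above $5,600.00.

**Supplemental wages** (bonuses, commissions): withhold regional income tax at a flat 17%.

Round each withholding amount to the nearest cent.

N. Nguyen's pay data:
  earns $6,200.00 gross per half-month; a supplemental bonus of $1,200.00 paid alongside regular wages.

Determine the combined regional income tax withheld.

$714.40

Regional Income Tax: taxable = $6,200.00
  $448.00 + 10.4% × ($6,200.00 − $5,600.00) = $448.00 + 10.4% × $600.00 = $510.40
Supplemental (17% flat on bonus): 17% × $1,200.00 = $204.00
Total regional income tax: $510.40 + $204.00 = $714.40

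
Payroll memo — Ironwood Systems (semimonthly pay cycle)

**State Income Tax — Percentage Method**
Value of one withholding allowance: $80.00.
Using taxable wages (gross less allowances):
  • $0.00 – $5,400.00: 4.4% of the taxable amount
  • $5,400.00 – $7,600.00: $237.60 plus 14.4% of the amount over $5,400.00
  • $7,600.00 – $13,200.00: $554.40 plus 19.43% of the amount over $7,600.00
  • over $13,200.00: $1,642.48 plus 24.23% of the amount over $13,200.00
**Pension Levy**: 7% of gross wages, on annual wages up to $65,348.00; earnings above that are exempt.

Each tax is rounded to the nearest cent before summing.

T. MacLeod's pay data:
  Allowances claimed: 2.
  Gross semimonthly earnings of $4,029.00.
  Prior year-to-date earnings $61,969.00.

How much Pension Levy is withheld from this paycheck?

Pension Levy: cap $65,348.00 − YTD $61,969.00 = $3,379.00 subject; 7% × $3,379.00 = $236.53

$236.53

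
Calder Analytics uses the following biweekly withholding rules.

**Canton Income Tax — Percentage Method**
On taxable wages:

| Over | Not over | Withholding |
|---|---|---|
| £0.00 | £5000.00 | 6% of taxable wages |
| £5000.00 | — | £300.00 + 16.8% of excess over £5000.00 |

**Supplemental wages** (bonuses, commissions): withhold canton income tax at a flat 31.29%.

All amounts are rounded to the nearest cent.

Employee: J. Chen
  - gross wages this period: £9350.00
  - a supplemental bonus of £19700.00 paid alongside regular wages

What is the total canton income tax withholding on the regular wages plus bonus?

£7194.93

Canton Income Tax: taxable = £9350.00
  £300.00 + 16.8% × (£9350.00 − £5000.00) = £300.00 + 16.8% × £4350.00 = £1030.80
Supplemental (31.29% flat on bonus): 31.29% × £19700.00 = £6164.13
Total canton income tax: £1030.80 + £6164.13 = £7194.93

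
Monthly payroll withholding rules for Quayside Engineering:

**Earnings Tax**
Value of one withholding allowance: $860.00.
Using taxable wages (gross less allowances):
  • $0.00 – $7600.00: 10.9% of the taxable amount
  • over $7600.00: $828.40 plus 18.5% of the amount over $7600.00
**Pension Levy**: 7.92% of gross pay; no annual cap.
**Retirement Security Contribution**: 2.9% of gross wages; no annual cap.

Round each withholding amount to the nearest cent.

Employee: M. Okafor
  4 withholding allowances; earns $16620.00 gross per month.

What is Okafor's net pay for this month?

$12961.02

Earnings Tax: taxable = $16620.00 − 4×$860.00 = $13180.00
  $828.40 + 18.5% × ($13180.00 − $7600.00) = $828.40 + 18.5% × $5580.00 = $1860.70
Pension Levy: 7.92% × $16620.00 = $1316.30
Retirement Security Contribution: 2.9% × $16620.00 = $481.98
Total withheld: $1860.70 + $1316.30 + $481.98 = $3658.98
Net pay: $16620.00 − $3658.98 = $12961.02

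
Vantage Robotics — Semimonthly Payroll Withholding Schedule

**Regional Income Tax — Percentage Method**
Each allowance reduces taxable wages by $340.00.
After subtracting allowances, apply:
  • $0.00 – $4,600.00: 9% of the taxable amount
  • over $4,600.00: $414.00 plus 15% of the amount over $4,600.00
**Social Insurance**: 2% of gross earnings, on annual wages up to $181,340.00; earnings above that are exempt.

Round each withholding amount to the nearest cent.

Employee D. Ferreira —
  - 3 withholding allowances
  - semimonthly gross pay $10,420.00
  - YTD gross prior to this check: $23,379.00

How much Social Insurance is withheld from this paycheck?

Social Insurance: 2% × $10,420.00 = $208.40

$208.40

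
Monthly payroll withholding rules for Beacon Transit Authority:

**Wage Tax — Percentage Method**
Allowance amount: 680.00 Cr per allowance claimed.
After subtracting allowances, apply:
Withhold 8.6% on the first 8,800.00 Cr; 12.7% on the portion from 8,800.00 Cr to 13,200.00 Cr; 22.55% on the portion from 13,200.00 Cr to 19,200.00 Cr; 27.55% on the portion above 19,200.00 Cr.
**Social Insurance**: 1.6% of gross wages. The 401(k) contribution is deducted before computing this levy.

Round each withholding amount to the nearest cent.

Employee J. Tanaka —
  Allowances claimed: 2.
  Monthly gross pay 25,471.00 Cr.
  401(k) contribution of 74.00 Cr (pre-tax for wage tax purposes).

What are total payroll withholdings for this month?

Wage Tax: taxable = 25,471.00 Cr − 74.00 Cr − 2×680.00 Cr = 24,037.00 Cr
  2,668.60 Cr + 27.55% × (24,037.00 Cr − 19,200.00 Cr) = 2,668.60 Cr + 27.55% × 4,837.00 Cr = 4,001.19 Cr
Social Insurance: 1.6% × 25,397.00 Cr = 406.35 Cr
Total: 4,001.19 Cr + 406.35 Cr = 4,407.54 Cr

4,407.54 Cr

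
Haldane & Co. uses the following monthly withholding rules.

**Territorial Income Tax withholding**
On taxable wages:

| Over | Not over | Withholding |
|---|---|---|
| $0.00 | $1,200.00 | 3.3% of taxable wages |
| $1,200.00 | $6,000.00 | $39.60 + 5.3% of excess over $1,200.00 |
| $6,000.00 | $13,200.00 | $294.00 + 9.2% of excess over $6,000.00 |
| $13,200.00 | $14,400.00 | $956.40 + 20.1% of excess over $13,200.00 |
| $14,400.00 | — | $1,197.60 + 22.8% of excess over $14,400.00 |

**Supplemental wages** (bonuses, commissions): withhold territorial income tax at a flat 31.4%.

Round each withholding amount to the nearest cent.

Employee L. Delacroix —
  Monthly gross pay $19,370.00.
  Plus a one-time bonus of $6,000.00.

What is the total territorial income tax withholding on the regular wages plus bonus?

Territorial Income Tax: taxable = $19,370.00
  $1,197.60 + 22.8% × ($19,370.00 − $14,400.00) = $1,197.60 + 22.8% × $4,970.00 = $2,330.76
Supplemental (31.4% flat on bonus): 31.4% × $6,000.00 = $1,884.00
Total territorial income tax: $2,330.76 + $1,884.00 = $4,214.76

$4,214.76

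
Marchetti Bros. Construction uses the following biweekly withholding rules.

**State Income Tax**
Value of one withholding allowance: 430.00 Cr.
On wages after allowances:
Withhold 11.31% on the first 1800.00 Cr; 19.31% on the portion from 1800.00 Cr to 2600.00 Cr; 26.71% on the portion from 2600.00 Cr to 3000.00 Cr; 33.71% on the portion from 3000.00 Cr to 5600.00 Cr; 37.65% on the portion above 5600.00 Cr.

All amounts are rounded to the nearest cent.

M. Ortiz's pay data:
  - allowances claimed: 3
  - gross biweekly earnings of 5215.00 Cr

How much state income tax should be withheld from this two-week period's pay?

State Income Tax: taxable = 5215.00 Cr − 3×430.00 Cr = 3925.00 Cr
  464.90 Cr + 33.71% × (3925.00 Cr − 3000.00 Cr) = 464.90 Cr + 33.71% × 925.00 Cr = 776.72 Cr

776.72 Cr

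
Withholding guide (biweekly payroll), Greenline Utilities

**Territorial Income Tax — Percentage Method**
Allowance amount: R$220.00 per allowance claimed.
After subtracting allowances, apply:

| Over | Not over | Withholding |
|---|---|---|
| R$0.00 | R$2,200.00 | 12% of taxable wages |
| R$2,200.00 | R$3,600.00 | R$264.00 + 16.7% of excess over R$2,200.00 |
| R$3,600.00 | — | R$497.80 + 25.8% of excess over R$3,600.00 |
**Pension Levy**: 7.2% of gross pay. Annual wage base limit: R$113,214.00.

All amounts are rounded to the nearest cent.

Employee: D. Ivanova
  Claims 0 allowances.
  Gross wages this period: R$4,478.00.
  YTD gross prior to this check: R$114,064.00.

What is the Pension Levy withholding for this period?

R$0.00

Pension Levy: YTD R$114,064.00 ≥ cap R$113,214.00 → R$0.00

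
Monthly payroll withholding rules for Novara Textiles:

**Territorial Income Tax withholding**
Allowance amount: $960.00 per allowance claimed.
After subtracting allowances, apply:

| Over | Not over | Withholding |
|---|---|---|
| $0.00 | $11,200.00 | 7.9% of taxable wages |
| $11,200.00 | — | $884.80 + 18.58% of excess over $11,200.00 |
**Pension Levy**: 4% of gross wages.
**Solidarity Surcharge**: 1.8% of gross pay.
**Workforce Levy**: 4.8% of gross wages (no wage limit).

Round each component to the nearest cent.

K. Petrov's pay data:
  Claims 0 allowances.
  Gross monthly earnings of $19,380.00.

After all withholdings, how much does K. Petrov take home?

Territorial Income Tax: taxable = $19,380.00
  $884.80 + 18.58% × ($19,380.00 − $11,200.00) = $884.80 + 18.58% × $8,180.00 = $2,404.64
Pension Levy: 4% × $19,380.00 = $775.20
Solidarity Surcharge: 1.8% × $19,380.00 = $348.84
Workforce Levy: 4.8% × $19,380.00 = $930.24
Total withheld: $2,404.64 + $775.20 + $348.84 + $930.24 = $4,458.92
Net pay: $19,380.00 − $4,458.92 = $14,921.08

$14,921.08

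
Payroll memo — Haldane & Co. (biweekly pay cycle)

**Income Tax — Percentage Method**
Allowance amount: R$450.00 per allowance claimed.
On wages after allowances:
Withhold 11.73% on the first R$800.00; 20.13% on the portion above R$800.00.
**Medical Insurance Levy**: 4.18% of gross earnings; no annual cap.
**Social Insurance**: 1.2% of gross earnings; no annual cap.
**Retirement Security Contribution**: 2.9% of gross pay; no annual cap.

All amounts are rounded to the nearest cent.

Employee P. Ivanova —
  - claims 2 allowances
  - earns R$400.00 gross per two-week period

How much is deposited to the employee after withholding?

Income Tax: taxable = R$400.00 − 2×R$450.00 = R$-500.00
  Taxable ≤ 0 → R$0.00
Medical Insurance Levy: 4.18% × R$400.00 = R$16.72
Social Insurance: 1.2% × R$400.00 = R$4.80
Retirement Security Contribution: 2.9% × R$400.00 = R$11.60
Total withheld: R$0.00 + R$16.72 + R$4.80 + R$11.60 = R$33.12
Net pay: R$400.00 − R$33.12 = R$366.88

R$366.88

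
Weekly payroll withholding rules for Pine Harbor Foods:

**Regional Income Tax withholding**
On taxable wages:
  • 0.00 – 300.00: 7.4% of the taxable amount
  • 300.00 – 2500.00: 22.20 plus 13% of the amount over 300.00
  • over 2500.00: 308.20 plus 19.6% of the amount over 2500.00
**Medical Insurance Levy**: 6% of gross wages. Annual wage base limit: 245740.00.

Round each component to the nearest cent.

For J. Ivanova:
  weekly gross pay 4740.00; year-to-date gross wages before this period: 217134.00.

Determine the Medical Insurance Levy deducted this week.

284.40

Medical Insurance Levy: 6% × 4740.00 = 284.40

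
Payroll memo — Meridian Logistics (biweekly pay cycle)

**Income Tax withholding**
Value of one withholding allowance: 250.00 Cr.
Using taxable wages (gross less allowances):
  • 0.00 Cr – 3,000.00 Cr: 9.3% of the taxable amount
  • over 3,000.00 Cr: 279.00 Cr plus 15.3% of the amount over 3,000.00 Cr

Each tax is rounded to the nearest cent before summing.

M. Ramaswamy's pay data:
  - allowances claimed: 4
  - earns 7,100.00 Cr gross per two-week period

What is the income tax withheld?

753.30 Cr

Income Tax: taxable = 7,100.00 Cr − 4×250.00 Cr = 6,100.00 Cr
  279.00 Cr + 15.3% × (6,100.00 Cr − 3,000.00 Cr) = 279.00 Cr + 15.3% × 3,100.00 Cr = 753.30 Cr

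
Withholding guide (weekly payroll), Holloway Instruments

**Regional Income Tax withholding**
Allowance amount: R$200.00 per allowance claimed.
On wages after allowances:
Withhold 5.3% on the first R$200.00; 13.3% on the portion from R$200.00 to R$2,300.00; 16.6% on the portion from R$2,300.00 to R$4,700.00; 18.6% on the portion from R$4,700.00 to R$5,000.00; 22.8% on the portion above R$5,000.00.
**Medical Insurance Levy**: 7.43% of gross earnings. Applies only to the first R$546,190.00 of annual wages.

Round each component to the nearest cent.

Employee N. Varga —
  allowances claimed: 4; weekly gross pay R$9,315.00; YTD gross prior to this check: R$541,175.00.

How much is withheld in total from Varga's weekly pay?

Regional Income Tax: taxable = R$9,315.00 − 4×R$200.00 = R$8,515.00
  R$744.10 + 22.8% × (R$8,515.00 − R$5,000.00) = R$744.10 + 22.8% × R$3,515.00 = R$1,545.52
Medical Insurance Levy: cap R$546,190.00 − YTD R$541,175.00 = R$5,015.00 subject; 7.43% × R$5,015.00 = R$372.61
Total: R$1,545.52 + R$372.61 = R$1,918.13

R$1,918.13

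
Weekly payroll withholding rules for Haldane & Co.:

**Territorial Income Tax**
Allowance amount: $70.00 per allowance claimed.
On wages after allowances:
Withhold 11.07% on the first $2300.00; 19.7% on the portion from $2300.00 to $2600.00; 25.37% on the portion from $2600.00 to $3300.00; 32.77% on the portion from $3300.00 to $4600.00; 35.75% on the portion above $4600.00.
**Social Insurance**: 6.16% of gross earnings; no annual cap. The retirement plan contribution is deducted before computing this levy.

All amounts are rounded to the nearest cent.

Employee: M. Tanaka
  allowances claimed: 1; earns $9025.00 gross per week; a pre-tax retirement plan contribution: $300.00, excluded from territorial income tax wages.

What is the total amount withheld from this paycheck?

$2904.43

Territorial Income Tax: taxable = $9025.00 − $300.00 − 1×$70.00 = $8655.00
  $917.31 + 35.75% × ($8655.00 − $4600.00) = $917.31 + 35.75% × $4055.00 = $2366.97
Social Insurance: 6.16% × $8725.00 = $537.46
Total: $2366.97 + $537.46 = $2904.43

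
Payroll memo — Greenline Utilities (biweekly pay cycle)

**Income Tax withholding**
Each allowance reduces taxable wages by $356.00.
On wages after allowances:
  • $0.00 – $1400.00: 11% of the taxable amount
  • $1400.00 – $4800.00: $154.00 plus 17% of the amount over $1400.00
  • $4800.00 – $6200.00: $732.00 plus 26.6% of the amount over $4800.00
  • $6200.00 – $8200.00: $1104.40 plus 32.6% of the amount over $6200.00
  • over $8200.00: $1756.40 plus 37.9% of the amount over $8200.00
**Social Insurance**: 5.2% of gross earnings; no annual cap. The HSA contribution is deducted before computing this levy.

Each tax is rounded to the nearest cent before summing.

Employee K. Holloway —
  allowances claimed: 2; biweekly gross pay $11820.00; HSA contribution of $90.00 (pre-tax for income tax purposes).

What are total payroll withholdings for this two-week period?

Income Tax: taxable = $11820.00 − $90.00 − 2×$356.00 = $11018.00
  $1756.40 + 37.9% × ($11018.00 − $8200.00) = $1756.40 + 37.9% × $2818.00 = $2824.42
Social Insurance: 5.2% × $11730.00 = $609.96
Total: $2824.42 + $609.96 = $3434.38

$3434.38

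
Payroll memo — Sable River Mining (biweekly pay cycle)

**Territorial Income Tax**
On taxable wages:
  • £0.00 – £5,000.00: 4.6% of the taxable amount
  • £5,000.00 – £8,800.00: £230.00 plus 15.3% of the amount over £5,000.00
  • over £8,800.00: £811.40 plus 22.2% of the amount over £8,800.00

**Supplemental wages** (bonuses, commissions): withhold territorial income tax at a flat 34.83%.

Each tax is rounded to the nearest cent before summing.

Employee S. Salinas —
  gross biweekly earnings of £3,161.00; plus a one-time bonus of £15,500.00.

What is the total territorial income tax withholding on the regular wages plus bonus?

Territorial Income Tax: taxable = £3,161.00
  4.6% × £3,161.00 = £145.41
Supplemental (34.83% flat on bonus): 34.83% × £15,500.00 = £5,398.65
Total territorial income tax: £145.41 + £5,398.65 = £5,544.06

£5,544.06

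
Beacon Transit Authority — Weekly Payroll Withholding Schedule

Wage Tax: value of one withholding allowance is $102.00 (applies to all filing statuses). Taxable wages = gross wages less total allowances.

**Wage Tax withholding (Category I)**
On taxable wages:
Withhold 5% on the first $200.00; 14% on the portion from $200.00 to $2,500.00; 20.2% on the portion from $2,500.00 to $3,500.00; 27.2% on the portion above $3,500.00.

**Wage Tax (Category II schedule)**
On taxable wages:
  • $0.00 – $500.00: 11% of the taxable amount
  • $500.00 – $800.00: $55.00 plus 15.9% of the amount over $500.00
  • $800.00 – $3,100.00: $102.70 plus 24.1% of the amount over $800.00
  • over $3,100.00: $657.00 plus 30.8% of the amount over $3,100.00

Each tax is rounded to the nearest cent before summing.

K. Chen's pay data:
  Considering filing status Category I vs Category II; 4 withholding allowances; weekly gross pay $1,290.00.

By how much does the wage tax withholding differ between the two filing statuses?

Wage Tax (Category I): taxable = $1,290.00 − 4×$102.00 = $882.00
  $10.00 + 14% × ($882.00 − $200.00) = $10.00 + 14% × $682.00 = $105.48
Wage Tax (Category II): taxable = $1,290.00 − 4×$102.00 = $882.00
  $102.70 + 24.1% × ($882.00 − $800.00) = $102.70 + 24.1% × $82.00 = $122.46
Difference: |$105.48 − $122.46| = $16.98 (higher under Category II)

$16.98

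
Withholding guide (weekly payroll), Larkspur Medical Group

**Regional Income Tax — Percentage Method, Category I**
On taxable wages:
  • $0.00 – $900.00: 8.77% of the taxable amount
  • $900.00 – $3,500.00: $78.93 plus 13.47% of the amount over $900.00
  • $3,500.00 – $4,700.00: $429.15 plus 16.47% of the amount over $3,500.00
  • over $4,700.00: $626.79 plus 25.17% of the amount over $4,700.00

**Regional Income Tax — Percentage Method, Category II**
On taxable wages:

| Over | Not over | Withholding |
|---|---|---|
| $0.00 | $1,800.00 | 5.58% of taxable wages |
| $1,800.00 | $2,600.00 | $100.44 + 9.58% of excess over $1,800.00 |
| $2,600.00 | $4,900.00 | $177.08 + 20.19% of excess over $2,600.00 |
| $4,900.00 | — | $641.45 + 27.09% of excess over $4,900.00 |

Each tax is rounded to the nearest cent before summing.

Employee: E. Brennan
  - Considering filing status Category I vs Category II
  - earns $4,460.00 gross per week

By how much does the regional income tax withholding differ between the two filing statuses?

Regional Income Tax (Category I): taxable = $4,460.00
  $429.15 + 16.47% × ($4,460.00 − $3,500.00) = $429.15 + 16.47% × $960.00 = $587.26
Regional Income Tax (Category II): taxable = $4,460.00
  $177.08 + 20.19% × ($4,460.00 − $2,600.00) = $177.08 + 20.19% × $1,860.00 = $552.61
Difference: |$587.26 − $552.61| = $34.65 (higher under Category I)

$34.65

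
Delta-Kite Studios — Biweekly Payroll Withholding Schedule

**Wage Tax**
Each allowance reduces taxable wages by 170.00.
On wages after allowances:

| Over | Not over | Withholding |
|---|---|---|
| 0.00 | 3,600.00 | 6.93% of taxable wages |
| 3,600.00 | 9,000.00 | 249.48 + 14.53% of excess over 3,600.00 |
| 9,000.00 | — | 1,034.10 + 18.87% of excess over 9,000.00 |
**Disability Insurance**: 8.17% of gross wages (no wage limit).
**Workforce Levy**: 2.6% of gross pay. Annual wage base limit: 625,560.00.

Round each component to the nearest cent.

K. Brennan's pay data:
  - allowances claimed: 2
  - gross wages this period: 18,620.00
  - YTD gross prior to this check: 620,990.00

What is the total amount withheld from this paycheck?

Wage Tax: taxable = 18,620.00 − 2×170.00 = 18,280.00
  1,034.10 + 18.87% × (18,280.00 − 9,000.00) = 1,034.10 + 18.87% × 9,280.00 = 2,785.24
Disability Insurance: 8.17% × 18,620.00 = 1,521.25
Workforce Levy: cap 625,560.00 − YTD 620,990.00 = 4,570.00 subject; 2.6% × 4,570.00 = 118.82
Total: 2,785.24 + 1,521.25 + 118.82 = 4,425.31

4,425.31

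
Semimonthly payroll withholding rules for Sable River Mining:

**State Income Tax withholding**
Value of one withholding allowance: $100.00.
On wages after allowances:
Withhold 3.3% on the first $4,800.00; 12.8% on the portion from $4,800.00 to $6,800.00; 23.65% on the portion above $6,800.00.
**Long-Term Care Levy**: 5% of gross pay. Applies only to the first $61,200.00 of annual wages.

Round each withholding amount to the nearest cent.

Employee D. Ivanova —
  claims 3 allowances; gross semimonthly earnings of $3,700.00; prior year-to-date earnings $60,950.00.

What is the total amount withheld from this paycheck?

State Income Tax: taxable = $3,700.00 − 3×$100.00 = $3,400.00
  3.3% × $3,400.00 = $112.20
Long-Term Care Levy: cap $61,200.00 − YTD $60,950.00 = $250.00 subject; 5% × $250.00 = $12.50
Total: $112.20 + $12.50 = $124.70

$124.70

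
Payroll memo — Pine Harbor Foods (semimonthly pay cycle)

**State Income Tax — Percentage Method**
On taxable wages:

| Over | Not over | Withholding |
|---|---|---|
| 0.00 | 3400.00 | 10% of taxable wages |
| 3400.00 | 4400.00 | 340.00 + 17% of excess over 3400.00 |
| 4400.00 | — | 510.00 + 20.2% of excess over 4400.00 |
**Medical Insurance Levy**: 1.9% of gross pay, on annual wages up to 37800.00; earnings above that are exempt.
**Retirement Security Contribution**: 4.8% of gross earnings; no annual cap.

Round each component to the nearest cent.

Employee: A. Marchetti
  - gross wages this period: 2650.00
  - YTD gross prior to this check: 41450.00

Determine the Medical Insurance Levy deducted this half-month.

0.00

Medical Insurance Levy: YTD 41450.00 ≥ cap 37800.00 → 0.00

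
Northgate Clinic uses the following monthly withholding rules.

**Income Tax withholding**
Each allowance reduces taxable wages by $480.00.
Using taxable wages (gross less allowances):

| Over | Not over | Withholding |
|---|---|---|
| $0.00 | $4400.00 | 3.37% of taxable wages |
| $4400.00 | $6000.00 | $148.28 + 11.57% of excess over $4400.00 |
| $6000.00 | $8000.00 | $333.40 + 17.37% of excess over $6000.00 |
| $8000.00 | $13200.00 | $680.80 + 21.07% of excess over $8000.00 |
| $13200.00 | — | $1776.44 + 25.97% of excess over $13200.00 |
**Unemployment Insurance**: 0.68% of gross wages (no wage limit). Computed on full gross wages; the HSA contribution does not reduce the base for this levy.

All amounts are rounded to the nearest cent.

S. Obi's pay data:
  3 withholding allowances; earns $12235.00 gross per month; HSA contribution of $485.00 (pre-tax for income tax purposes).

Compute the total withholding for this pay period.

Income Tax: taxable = $12235.00 − $485.00 − 3×$480.00 = $10310.00
  $680.80 + 21.07% × ($10310.00 − $8000.00) = $680.80 + 21.07% × $2310.00 = $1167.52
Unemployment Insurance: 0.68% × $12235.00 = $83.20
Total: $1167.52 + $83.20 = $1250.72

$1250.72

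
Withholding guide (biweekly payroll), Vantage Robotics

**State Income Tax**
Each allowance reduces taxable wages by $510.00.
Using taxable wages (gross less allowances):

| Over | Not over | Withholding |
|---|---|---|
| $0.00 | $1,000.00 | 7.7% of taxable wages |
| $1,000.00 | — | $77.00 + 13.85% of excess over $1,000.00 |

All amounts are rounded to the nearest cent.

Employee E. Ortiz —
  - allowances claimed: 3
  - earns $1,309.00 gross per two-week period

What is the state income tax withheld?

State Income Tax: taxable = $1,309.00 − 3×$510.00 = $-221.00
  Taxable ≤ 0 → $0.00

$0.00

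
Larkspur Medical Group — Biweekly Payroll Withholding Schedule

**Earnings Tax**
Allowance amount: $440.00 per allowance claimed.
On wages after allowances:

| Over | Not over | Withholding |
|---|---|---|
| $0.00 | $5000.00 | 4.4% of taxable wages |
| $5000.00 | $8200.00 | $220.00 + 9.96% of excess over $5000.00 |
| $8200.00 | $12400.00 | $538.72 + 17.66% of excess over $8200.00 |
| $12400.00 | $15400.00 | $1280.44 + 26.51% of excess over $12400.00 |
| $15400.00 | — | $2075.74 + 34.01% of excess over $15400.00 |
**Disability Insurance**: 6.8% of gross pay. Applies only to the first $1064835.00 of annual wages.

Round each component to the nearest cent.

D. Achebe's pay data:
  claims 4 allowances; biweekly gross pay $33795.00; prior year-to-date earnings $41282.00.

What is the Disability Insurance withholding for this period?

$2298.06

Disability Insurance: 6.8% × $33795.00 = $2298.06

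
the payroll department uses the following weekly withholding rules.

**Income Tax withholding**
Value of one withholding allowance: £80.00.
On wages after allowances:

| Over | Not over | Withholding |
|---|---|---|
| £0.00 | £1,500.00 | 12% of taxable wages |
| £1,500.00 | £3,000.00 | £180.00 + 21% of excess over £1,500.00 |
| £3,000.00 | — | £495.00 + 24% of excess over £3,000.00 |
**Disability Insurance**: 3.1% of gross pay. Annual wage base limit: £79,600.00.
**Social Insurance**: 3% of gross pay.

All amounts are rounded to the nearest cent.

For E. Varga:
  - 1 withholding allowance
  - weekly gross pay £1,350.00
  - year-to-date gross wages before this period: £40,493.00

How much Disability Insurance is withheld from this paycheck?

Disability Insurance: 3.1% × £1,350.00 = £41.85

£41.85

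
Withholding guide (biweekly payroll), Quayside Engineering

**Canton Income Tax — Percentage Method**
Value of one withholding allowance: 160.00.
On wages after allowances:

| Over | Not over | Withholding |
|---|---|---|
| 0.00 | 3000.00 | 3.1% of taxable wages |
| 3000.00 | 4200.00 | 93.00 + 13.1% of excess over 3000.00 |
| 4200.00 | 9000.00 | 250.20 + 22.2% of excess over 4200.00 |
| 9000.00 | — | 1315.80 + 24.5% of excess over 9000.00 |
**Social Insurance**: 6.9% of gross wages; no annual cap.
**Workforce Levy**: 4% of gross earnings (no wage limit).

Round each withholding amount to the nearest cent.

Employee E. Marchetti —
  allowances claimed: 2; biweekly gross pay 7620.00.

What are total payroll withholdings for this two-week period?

1768.98

Canton Income Tax: taxable = 7620.00 − 2×160.00 = 7300.00
  250.20 + 22.2% × (7300.00 − 4200.00) = 250.20 + 22.2% × 3100.00 = 938.40
Social Insurance: 6.9% × 7620.00 = 525.78
Workforce Levy: 4% × 7620.00 = 304.80
Total: 938.40 + 525.78 + 304.80 = 1768.98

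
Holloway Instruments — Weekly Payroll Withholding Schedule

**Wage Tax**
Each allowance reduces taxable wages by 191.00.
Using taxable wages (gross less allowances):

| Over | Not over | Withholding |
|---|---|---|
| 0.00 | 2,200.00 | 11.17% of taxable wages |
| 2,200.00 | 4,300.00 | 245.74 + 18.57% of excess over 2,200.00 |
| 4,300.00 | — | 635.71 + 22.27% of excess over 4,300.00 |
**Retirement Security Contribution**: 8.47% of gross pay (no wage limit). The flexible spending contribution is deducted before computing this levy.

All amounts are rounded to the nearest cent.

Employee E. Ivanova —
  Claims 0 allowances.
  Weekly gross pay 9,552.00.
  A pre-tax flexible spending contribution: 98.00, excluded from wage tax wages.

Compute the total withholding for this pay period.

Wage Tax: taxable = 9,552.00 − 98.00 = 9,454.00
  635.71 + 22.27% × (9,454.00 − 4,300.00) = 635.71 + 22.27% × 5,154.00 = 1,783.51
Retirement Security Contribution: 8.47% × 9,454.00 = 800.75
Total: 1,783.51 + 800.75 = 2,584.26

2,584.26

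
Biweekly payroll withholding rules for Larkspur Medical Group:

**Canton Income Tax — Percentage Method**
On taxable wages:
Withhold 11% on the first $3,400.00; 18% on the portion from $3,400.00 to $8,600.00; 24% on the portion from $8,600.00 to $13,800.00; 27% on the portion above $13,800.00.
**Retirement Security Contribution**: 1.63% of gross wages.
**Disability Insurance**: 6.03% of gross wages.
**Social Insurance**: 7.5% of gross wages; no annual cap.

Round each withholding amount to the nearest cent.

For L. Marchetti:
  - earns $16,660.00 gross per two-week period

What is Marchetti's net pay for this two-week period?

$10,804.14

Canton Income Tax: taxable = $16,660.00
  $2,558.00 + 27% × ($16,660.00 − $13,800.00) = $2,558.00 + 27% × $2,860.00 = $3,330.20
Retirement Security Contribution: 1.63% × $16,660.00 = $271.56
Disability Insurance: 6.03% × $16,660.00 = $1,004.60
Social Insurance: 7.5% × $16,660.00 = $1,249.50
Total withheld: $3,330.20 + $271.56 + $1,004.60 + $1,249.50 = $5,855.86
Net pay: $16,660.00 − $5,855.86 = $10,804.14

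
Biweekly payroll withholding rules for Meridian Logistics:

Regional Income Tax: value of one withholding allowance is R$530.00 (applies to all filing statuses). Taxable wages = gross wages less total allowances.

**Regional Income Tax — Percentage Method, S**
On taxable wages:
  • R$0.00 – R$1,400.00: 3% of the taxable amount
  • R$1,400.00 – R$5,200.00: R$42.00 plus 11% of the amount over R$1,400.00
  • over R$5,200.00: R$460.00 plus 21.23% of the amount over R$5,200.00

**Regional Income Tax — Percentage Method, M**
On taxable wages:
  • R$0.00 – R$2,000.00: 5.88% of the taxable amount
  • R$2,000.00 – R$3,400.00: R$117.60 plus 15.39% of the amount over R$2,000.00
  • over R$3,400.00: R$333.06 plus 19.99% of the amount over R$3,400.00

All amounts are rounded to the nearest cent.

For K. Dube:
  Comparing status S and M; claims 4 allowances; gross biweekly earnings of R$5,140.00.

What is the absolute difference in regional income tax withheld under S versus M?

R$54.38

Regional Income Tax (S): taxable = R$5,140.00 − 4×R$530.00 = R$3,020.00
  R$42.00 + 11% × (R$3,020.00 − R$1,400.00) = R$42.00 + 11% × R$1,620.00 = R$220.20
Regional Income Tax (M): taxable = R$5,140.00 − 4×R$530.00 = R$3,020.00
  R$117.60 + 15.39% × (R$3,020.00 − R$2,000.00) = R$117.60 + 15.39% × R$1,020.00 = R$274.58
Difference: |R$220.20 − R$274.58| = R$54.38 (higher under M)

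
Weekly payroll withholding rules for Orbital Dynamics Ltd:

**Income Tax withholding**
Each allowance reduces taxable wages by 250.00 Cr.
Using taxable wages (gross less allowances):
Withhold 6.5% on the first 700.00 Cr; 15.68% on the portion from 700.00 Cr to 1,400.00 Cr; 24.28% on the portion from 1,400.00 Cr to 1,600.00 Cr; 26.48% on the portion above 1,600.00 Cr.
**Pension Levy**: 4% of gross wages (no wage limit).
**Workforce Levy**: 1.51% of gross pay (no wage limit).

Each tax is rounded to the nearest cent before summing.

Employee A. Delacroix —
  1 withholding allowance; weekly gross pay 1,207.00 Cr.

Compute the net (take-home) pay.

Income Tax: taxable = 1,207.00 Cr − 1×250.00 Cr = 957.00 Cr
  45.50 Cr + 15.68% × (957.00 Cr − 700.00 Cr) = 45.50 Cr + 15.68% × 257.00 Cr = 85.80 Cr
Pension Levy: 4% × 1,207.00 Cr = 48.28 Cr
Workforce Levy: 1.51% × 1,207.00 Cr = 18.23 Cr
Total withheld: 85.80 Cr + 48.28 Cr + 18.23 Cr = 152.31 Cr
Net pay: 1,207.00 Cr − 152.31 Cr = 1,054.69 Cr

1,054.69 Cr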